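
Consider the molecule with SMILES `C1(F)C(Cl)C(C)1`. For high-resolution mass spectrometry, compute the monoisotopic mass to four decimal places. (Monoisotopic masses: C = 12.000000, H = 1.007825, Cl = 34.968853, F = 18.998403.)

Atom tally by fragment:
  cyclopropane ring core → C:3 H:6
  (− 3 ring H displaced by substituents)
  + F → F:1
  + Cl → Cl:1
  + CH3 → C:1 H:3
Element totals:
  C: 4
  H: 6
  Cl: 1
  F: 1
Molecular formula: C4H6ClF.
  M = 4(12.0) + 6(1.007825) + 34.968853 + 18.998403
    = 48.000000 + 6.046950 + 34.968853 + 18.998403 = 108.014206

108.0142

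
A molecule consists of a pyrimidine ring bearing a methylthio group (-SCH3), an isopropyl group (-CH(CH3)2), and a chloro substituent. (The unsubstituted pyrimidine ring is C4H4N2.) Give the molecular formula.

C8H11ClN2S

Atom tally by fragment:
  pyrimidine ring core → C:4 H:4 N:2
  (− 3 ring H displaced by substituents)
  + SCH3 → C:1 H:3 S:1
  + CH(CH3)2 → C:3 H:7
  + Cl → Cl:1
Element totals:
  C: 8
  H: 11
  Cl: 1
  N: 2
  S: 1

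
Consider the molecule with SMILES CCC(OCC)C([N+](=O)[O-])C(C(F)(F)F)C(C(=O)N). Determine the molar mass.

Atom tally by fragment:
  CH3 → C:1 H:3
  CH2 → C:1 H:2
  CH(OC2H5) → C:3 H:6 O:1
  CH(NO2) → C:1 H:1 N:1 O:2
  CH(CF3) → C:2 H:1 F:3
  CH2CONH2 → C:2 H:4 O:1 N:1
Element totals:
  C: 10
  H: 17
  F: 3
  N: 2
  O: 4
Molecular formula: C10H17F3N2O4.
  M = 10(12.011) + 17(1.008) + 3(18.998) + 2(14.007) + 4(15.999)
    = 120.110 + 17.136 + 56.994 + 28.014 + 63.996 = 286.250

286.25 g/mol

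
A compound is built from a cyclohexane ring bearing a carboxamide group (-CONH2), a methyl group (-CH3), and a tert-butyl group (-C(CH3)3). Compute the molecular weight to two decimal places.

197.32 g/mol

Atom tally by fragment:
  cyclohexane ring core → C:6 H:12
  (− 3 ring H displaced by substituents)
  + CONH2 → C:1 H:2 O:1 N:1
  + CH3 → C:1 H:3
  + C(CH3)3 → C:4 H:9
Element totals:
  C: 12
  H: 23
  N: 1
  O: 1
Molecular formula: C12H23NO.
  M = 12(12.011) + 23(1.008) + 14.007 + 15.999
    = 144.132 + 23.184 + 14.007 + 15.999 = 197.322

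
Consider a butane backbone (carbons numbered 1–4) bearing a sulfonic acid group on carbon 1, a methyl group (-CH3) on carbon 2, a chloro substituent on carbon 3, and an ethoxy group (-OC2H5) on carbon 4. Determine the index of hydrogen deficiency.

0

Atom tally by fragment:
  HO3SCH2 → C:1 H:3 S:1 O:3
  CH(CH3) → C:2 H:4
  CH(Cl) → C:1 H:1 Cl:1
  CH2OC2H5 → C:3 H:7 O:1
Element totals:
  C: 7
  H: 15
  Cl: 1
  O: 4
  S: 1
Molecular formula: C7H15ClO4S.
DoU = (2C + 2 + N − H − X) / 2 = (2·7 + 2 + 0 − 15 − 1) / 2 = 0.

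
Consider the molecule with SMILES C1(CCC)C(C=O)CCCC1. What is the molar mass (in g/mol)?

Atom tally by fragment:
  cyclohexane ring core → C:6 H:12
  (− 2 ring H displaced by substituents)
  + CH2CH2CH3 → C:3 H:7
  + CHO → C:1 H:1 O:1
Element totals:
  C: 10
  H: 18
  O: 1
Molecular formula: C10H18O.
  M = 10(12.011) + 18(1.008) + 15.999
    = 120.110 + 18.144 + 15.999 = 154.253

154.25 g/mol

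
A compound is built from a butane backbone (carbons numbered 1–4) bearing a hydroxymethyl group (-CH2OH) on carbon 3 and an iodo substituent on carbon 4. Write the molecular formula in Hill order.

C5H11IO

Atom tally by fragment:
  CH3 → C:1 H:3
  CH2 → C:1 H:2
  CH(CH2OH) → C:2 H:4 O:1
  CH2I → C:1 H:2 I:1
Element totals:
  C: 5
  H: 11
  I: 1
  O: 1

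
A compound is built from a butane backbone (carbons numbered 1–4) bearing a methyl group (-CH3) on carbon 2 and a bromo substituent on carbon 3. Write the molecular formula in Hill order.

Atom tally by fragment:
  CH3 → C:1 H:3
  CH(CH3) → C:2 H:4
  CH(Br) → C:1 H:1 Br:1
  CH3 → C:1 H:3
Element totals:
  C: 5
  H: 11
  Br: 1

C5H11Br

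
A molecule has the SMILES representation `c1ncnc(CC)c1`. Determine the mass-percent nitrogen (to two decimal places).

Atom tally by fragment:
  pyrimidine ring core → C:4 H:4 N:2
  (− 1 ring H displaced by substituents)
  + C2H5 → C:2 H:5
Element totals:
  C: 6
  H: 8
  N: 2
Molecular formula: C6H8N2.
Molar mass = 108.144 g/mol.
Mass from N: 2 × 14.007 = 28.014 g/mol.
%N = 28.014 / 108.144 × 100 = 25.90%.

25.90%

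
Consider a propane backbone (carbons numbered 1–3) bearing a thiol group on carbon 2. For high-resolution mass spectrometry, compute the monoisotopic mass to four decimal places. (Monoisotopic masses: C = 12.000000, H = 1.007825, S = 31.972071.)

Atom tally by fragment:
  CH3 → C:1 H:3
  CH(SH) → C:1 H:2 S:1
  CH3 → C:1 H:3
Element totals:
  C: 3
  H: 8
  S: 1
Molecular formula: C3H8S.
  M = 3(12.0) + 8(1.007825) + 31.972071
    = 36.000000 + 8.062600 + 31.972071 = 76.034671

76.0347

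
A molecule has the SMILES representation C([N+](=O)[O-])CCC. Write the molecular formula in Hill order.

C4H9NO2

Atom tally by fragment:
  O2NCH2 → C:1 H:2 N:1 O:2
  CH2 → C:1 H:2
  CH2 → C:1 H:2
  CH3 → C:1 H:3
Element totals:
  C: 4
  H: 9
  N: 1
  O: 2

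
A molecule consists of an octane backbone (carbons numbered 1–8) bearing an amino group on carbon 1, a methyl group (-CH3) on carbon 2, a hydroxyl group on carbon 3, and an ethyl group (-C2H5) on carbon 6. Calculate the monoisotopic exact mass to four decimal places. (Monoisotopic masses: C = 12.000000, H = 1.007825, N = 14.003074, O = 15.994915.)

187.1936

Atom tally by fragment:
  H2NCH2 → C:1 H:4 N:1
  CH(CH3) → C:2 H:4
  CH(OH) → C:1 H:2 O:1
  CH2 → C:1 H:2
  CH2 → C:1 H:2
  CH(C2H5) → C:3 H:6
  CH2 → C:1 H:2
  CH3 → C:1 H:3
Element totals:
  C: 11
  H: 25
  N: 1
  O: 1
Molecular formula: C11H25NO.
  M = 11(12.0) + 25(1.007825) + 14.003074 + 15.994915
    = 132.000000 + 25.195625 + 14.003074 + 15.994915 = 187.193614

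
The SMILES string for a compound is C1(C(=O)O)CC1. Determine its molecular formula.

Atom tally by fragment:
  cyclopropane ring core → C:3 H:6
  (− 1 ring H displaced by substituents)
  + COOH → C:1 H:1 O:2
Element totals:
  C: 4
  H: 6
  O: 2

C4H6O2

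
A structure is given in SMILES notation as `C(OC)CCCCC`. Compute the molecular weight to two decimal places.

116.20 g/mol

Atom tally by fragment:
  CH3OCH2 → C:2 H:5 O:1
  CH2 → C:1 H:2
  CH2 → C:1 H:2
  CH2 → C:1 H:2
  CH2 → C:1 H:2
  CH3 → C:1 H:3
Element totals:
  C: 7
  H: 16
  O: 1
Molecular formula: C7H16O.
  M = 7(12.011) + 16(1.008) + 15.999
    = 84.077 + 16.128 + 15.999 = 116.204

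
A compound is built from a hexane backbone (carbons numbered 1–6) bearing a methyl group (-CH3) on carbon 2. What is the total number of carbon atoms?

Atom tally by fragment:
  CH3 → C:1 H:3
  CH(CH3) → C:2 H:4
  CH2 → C:1 H:2
  CH2 → C:1 H:2
  CH2 → C:1 H:2
  CH3 → C:1 H:3
Element totals:
  C: 7
  H: 16

7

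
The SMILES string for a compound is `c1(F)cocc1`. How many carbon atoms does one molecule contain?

4

Atom tally by fragment:
  furan ring core → C:4 H:4 O:1
  (− 1 ring H displaced by substituents)
  + F → F:1
Element totals:
  C: 4
  H: 3
  F: 1
  O: 1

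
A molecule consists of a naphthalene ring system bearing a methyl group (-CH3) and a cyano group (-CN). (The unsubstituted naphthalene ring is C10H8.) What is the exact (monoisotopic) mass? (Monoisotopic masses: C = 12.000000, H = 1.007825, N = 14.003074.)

Atom tally by fragment:
  naphthalene ring system core → C:10 H:8
  (− 2 ring H displaced by substituents)
  + CH3 → C:1 H:3
  + CN → C:1 N:1
Element totals:
  C: 12
  H: 9
  N: 1
Molecular formula: C12H9N.
  M = 12(12.0) + 9(1.007825) + 14.003074
    = 144.000000 + 9.070425 + 14.003074 = 167.073499

167.0735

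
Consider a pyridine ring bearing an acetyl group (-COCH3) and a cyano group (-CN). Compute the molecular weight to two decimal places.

Atom tally by fragment:
  pyridine ring core → C:5 H:5 N:1
  (− 2 ring H displaced by substituents)
  + COCH3 → C:2 H:3 O:1
  + CN → C:1 N:1
Element totals:
  C: 8
  H: 6
  N: 2
  O: 1
Molecular formula: C8H6N2O.
  M = 8(12.011) + 6(1.008) + 2(14.007) + 15.999
    = 96.088 + 6.048 + 28.014 + 15.999 = 146.149

146.15 g/mol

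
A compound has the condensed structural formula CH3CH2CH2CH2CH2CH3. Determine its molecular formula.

C6H14

Atom tally by fragment:
  CH3 → C:1 H:3
  CH2 → C:1 H:2
  CH2 → C:1 H:2
  CH2 → C:1 H:2
  CH2 → C:1 H:2
  CH3 → C:1 H:3
Element totals:
  C: 6
  H: 14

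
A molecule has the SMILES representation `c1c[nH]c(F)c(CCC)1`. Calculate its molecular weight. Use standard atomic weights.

Atom tally by fragment:
  pyrrole ring core → C:4 H:5 N:1
  (− 2 ring H displaced by substituents)
  + F → F:1
  + CH2CH2CH3 → C:3 H:7
Element totals:
  C: 7
  H: 10
  F: 1
  N: 1
Molecular formula: C7H10FN.
  M = 7(12.011) + 10(1.008) + 18.998 + 14.007
    = 84.077 + 10.080 + 18.998 + 14.007 = 127.162

127.16 g/mol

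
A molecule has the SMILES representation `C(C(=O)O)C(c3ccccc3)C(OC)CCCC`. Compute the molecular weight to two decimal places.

Atom tally by fragment:
  HOOCCH2 → C:2 H:3 O:2
  CH(C6H5) → C:7 H:6
  CH(OCH3) → C:2 H:4 O:1
  CH2 → C:1 H:2
  CH2 → C:1 H:2
  CH2 → C:1 H:2
  CH3 → C:1 H:3
Element totals:
  C: 15
  H: 22
  O: 3
Molecular formula: C15H22O3.
  M = 15(12.011) + 22(1.008) + 3(15.999)
    = 180.165 + 22.176 + 47.997 = 250.338

250.34 g/mol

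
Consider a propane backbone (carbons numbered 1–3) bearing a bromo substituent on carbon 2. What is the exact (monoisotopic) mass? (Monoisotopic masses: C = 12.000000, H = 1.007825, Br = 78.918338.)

Atom tally by fragment:
  CH3 → C:1 H:3
  CH(Br) → C:1 H:1 Br:1
  CH3 → C:1 H:3
Element totals:
  C: 3
  H: 7
  Br: 1
Molecular formula: C3H7Br.
  M = 3(12.0) + 7(1.007825) + 78.918338
    = 36.000000 + 7.054775 + 78.918338 = 121.973113

121.9731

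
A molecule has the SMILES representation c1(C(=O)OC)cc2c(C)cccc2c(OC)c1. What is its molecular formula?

Atom tally by fragment:
  naphthalene ring system core → C:10 H:8
  (− 3 ring H displaced by substituents)
  + COOCH3 → C:2 H:3 O:2
  + CH3 → C:1 H:3
  + OCH3 → C:1 H:3 O:1
Element totals:
  C: 14
  H: 14
  O: 3

C14H14O3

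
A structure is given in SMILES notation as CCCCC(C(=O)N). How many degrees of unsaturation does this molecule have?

Atom tally by fragment:
  CH3 → C:1 H:3
  CH2 → C:1 H:2
  CH2 → C:1 H:2
  CH2 → C:1 H:2
  CH2CONH2 → C:2 H:4 O:1 N:1
Element totals:
  C: 6
  H: 13
  N: 1
  O: 1
Molecular formula: C6H13NO.
DoU = (2C + 2 + N − H − X) / 2 = (2·6 + 2 + 1 − 13 − 0) / 2 = 1.

1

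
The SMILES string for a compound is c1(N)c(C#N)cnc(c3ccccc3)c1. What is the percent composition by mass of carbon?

Atom tally by fragment:
  pyridine ring core → C:5 H:5 N:1
  (− 3 ring H displaced by substituents)
  + NH2 → N:1 H:2
  + CN → C:1 N:1
  + C6H5 → C:6 H:5
Element totals:
  C: 12
  H: 9
  N: 3
Molecular formula: C12H9N3.
Molar mass = 195.225 g/mol.
Mass from C: 12 × 12.011 = 144.132 g/mol.
%C = 144.132 / 195.225 × 100 = 73.83%.

73.83%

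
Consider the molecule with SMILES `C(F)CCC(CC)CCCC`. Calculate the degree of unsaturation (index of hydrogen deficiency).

Atom tally by fragment:
  FCH2 → C:1 H:2 F:1
  CH2 → C:1 H:2
  CH2 → C:1 H:2
  CH(C2H5) → C:3 H:6
  CH2 → C:1 H:2
  CH2 → C:1 H:2
  CH2 → C:1 H:2
  CH3 → C:1 H:3
Element totals:
  C: 10
  H: 21
  F: 1
Molecular formula: C10H21F.
DoU = (2C + 2 + N − H − X) / 2 = (2·10 + 2 + 0 − 21 − 1) / 2 = 0.

0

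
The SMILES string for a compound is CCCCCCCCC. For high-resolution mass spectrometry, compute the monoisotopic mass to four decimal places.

128.1565

Atom tally by fragment:
  CH3 → C:1 H:3
  CH2 → C:1 H:2
  CH2 → C:1 H:2
  CH2 → C:1 H:2
  CH2 → C:1 H:2
  CH2 → C:1 H:2
  CH2 → C:1 H:2
  CH2 → C:1 H:2
  CH3 → C:1 H:3
Element totals:
  C: 9
  H: 20
Molecular formula: C9H20.
  M = 9(12.0) + 20(1.007825)
    = 108.000000 + 20.156500 = 128.156500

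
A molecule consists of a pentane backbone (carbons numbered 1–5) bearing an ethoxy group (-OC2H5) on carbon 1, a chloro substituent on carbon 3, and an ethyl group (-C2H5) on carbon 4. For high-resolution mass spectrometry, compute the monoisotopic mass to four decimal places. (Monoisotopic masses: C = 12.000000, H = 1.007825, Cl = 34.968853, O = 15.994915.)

Atom tally by fragment:
  C2H5OCH2 → C:3 H:7 O:1
  CH2 → C:1 H:2
  CH(Cl) → C:1 H:1 Cl:1
  CH(C2H5) → C:3 H:6
  CH3 → C:1 H:3
Element totals:
  C: 9
  H: 19
  Cl: 1
  O: 1
Molecular formula: C9H19ClO.
  M = 9(12.0) + 19(1.007825) + 34.968853 + 15.994915
    = 108.000000 + 19.148675 + 34.968853 + 15.994915 = 178.112443

178.1124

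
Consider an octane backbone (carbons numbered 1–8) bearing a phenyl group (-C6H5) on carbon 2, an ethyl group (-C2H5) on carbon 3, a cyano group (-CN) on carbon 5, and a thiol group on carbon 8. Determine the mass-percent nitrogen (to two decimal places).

5.09%

Atom tally by fragment:
  CH3 → C:1 H:3
  CH(C6H5) → C:7 H:6
  CH(C2H5) → C:3 H:6
  CH2 → C:1 H:2
  CH(CN) → C:2 H:1 N:1
  CH2 → C:1 H:2
  CH2 → C:1 H:2
  CH2SH → C:1 H:3 S:1
Element totals:
  C: 17
  H: 25
  N: 1
  S: 1
Molecular formula: C17H25NS.
Molar mass = 275.454 g/mol.
Mass from N: 1 × 14.007 = 14.007 g/mol.
%N = 14.007 / 275.454 × 100 = 5.09%.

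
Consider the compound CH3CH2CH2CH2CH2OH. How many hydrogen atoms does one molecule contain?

Atom tally by fragment:
  CH3 → C:1 H:3
  CH2 → C:1 H:2
  CH2 → C:1 H:2
  CH2CH2OH → C:2 H:5 O:1
Element totals:
  C: 5
  H: 12
  O: 1

12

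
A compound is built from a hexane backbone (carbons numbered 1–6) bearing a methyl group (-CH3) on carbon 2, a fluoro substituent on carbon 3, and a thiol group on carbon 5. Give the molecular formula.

Atom tally by fragment:
  CH3 → C:1 H:3
  CH(CH3) → C:2 H:4
  CH(F) → C:1 H:1 F:1
  CH2 → C:1 H:2
  CH(SH) → C:1 H:2 S:1
  CH3 → C:1 H:3
Element totals:
  C: 7
  H: 15
  F: 1
  S: 1

C7H15FS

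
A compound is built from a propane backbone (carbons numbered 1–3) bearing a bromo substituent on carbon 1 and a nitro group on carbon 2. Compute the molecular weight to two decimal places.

167.99 g/mol

Atom tally by fragment:
  BrCH2 → C:1 H:2 Br:1
  CH(NO2) → C:1 H:1 N:1 O:2
  CH3 → C:1 H:3
Element totals:
  C: 3
  H: 6
  Br: 1
  N: 1
  O: 2
Molecular formula: C3H6BrNO2.
  M = 3(12.011) + 6(1.008) + 79.904 + 14.007 + 2(15.999)
    = 36.033 + 6.048 + 79.904 + 14.007 + 31.998 = 167.990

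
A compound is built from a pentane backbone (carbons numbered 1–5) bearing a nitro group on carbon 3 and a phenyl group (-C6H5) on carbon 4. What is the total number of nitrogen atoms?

Atom tally by fragment:
  CH3 → C:1 H:3
  CH2 → C:1 H:2
  CH(NO2) → C:1 H:1 N:1 O:2
  CH(C6H5) → C:7 H:6
  CH3 → C:1 H:3
Element totals:
  C: 11
  H: 15
  N: 1
  O: 2

1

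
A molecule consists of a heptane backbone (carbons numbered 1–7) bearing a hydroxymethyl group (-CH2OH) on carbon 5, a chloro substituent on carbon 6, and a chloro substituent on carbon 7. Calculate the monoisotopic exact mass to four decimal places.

198.0578

Atom tally by fragment:
  CH3 → C:1 H:3
  CH2 → C:1 H:2
  CH2 → C:1 H:2
  CH2 → C:1 H:2
  CH(CH2OH) → C:2 H:4 O:1
  CH(Cl) → C:1 H:1 Cl:1
  CH2Cl → C:1 H:2 Cl:1
Element totals:
  C: 8
  H: 16
  Cl: 2
  O: 1
Molecular formula: C8H16Cl2O.
  M = 8(12.0) + 16(1.007825) + 2(34.968853) + 15.994915
    = 96.000000 + 16.125200 + 69.937706 + 15.994915 = 198.057821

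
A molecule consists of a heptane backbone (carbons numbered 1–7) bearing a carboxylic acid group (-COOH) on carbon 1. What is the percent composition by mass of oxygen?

22.19%

Atom tally by fragment:
  HOOCCH2 → C:2 H:3 O:2
  CH2 → C:1 H:2
  CH2 → C:1 H:2
  CH2 → C:1 H:2
  CH2 → C:1 H:2
  CH2 → C:1 H:2
  CH3 → C:1 H:3
Element totals:
  C: 8
  H: 16
  O: 2
Molecular formula: C8H16O2.
Molar mass = 144.214 g/mol.
Mass from O: 2 × 15.999 = 31.998 g/mol.
%O = 31.998 / 144.214 × 100 = 22.19%.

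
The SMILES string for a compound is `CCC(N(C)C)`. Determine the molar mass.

87.17 g/mol

Atom tally by fragment:
  CH3 → C:1 H:3
  CH2 → C:1 H:2
  CH2N(CH3)2 → C:3 H:8 N:1
Element totals:
  C: 5
  H: 13
  N: 1
Molecular formula: C5H13N.
  M = 5(12.011) + 13(1.008) + 14.007
    = 60.055 + 13.104 + 14.007 = 87.166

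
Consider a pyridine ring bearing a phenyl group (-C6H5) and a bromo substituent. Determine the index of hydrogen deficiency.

8

Atom tally by fragment:
  pyridine ring core → C:5 H:5 N:1
  (− 2 ring H displaced by substituents)
  + C6H5 → C:6 H:5
  + Br → Br:1
Element totals:
  C: 11
  H: 8
  Br: 1
  N: 1
Molecular formula: C11H8BrN.
DoU = (2C + 2 + N − H − X) / 2 = (2·11 + 2 + 1 − 8 − 1) / 2 = 8.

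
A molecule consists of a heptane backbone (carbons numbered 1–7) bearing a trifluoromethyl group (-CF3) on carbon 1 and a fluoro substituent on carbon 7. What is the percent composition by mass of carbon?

Atom tally by fragment:
  F3CCH2 → C:2 H:2 F:3
  CH2 → C:1 H:2
  CH2 → C:1 H:2
  CH2 → C:1 H:2
  CH2 → C:1 H:2
  CH2 → C:1 H:2
  CH2F → C:1 H:2 F:1
Element totals:
  C: 8
  H: 14
  F: 4
Molecular formula: C8H14F4.
Molar mass = 186.192 g/mol.
Mass from C: 8 × 12.011 = 96.088 g/mol.
%C = 96.088 / 186.192 × 100 = 51.61%.

51.61%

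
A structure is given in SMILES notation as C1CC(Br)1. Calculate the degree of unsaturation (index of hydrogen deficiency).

1

Atom tally by fragment:
  cyclopropane ring core → C:3 H:6
  (− 1 ring H displaced by substituents)
  + Br → Br:1
Element totals:
  C: 3
  H: 5
  Br: 1
Molecular formula: C3H5Br.
DoU = (2C + 2 + N − H − X) / 2 = (2·3 + 2 + 0 − 5 − 1) / 2 = 1.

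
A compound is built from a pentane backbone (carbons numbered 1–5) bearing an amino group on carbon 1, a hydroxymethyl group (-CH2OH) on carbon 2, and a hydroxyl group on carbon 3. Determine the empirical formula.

Atom tally by fragment:
  H2NCH2 → C:1 H:4 N:1
  CH(CH2OH) → C:2 H:4 O:1
  CH(OH) → C:1 H:2 O:1
  CH2 → C:1 H:2
  CH3 → C:1 H:3
Element totals:
  C: 6
  H: 15
  N: 1
  O: 2
Molecular formula: C6H15NO2.
gcd of subscripts (6, 15, 1, 2) = 1, so the empirical formula equals the molecular formula.

C6H15NO2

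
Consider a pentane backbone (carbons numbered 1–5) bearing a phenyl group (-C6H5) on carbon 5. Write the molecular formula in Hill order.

Atom tally by fragment:
  CH3 → C:1 H:3
  CH2 → C:1 H:2
  CH2 → C:1 H:2
  CH2 → C:1 H:2
  CH2C6H5 → C:7 H:7
Element totals:
  C: 11
  H: 16

C11H16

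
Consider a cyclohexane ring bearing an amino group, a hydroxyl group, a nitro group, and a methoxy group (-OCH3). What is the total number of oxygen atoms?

Atom tally by fragment:
  cyclohexane ring core → C:6 H:12
  (− 4 ring H displaced by substituents)
  + NH2 → N:1 H:2
  + OH → O:1 H:1
  + NO2 → N:1 O:2
  + OCH3 → C:1 H:3 O:1
Element totals:
  C: 7
  H: 14
  N: 2
  O: 4

4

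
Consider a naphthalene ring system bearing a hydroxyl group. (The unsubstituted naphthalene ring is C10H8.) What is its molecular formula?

Atom tally by fragment:
  naphthalene ring system core → C:10 H:8
  (− 1 ring H displaced by substituents)
  + OH → O:1 H:1
Element totals:
  C: 10
  H: 8
  O: 1

C10H8O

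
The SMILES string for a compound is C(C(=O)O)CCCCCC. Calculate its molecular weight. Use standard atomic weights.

144.21 g/mol

Atom tally by fragment:
  HOOCCH2 → C:2 H:3 O:2
  CH2 → C:1 H:2
  CH2 → C:1 H:2
  CH2 → C:1 H:2
  CH2 → C:1 H:2
  CH2 → C:1 H:2
  CH3 → C:1 H:3
Element totals:
  C: 8
  H: 16
  O: 2
Molecular formula: C8H16O2.
  M = 8(12.011) + 16(1.008) + 2(15.999)
    = 96.088 + 16.128 + 31.998 = 144.214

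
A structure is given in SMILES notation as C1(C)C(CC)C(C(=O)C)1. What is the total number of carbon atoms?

Atom tally by fragment:
  cyclopropane ring core → C:3 H:6
  (− 3 ring H displaced by substituents)
  + CH3 → C:1 H:3
  + C2H5 → C:2 H:5
  + COCH3 → C:2 H:3 O:1
Element totals:
  C: 8
  H: 14
  O: 1

8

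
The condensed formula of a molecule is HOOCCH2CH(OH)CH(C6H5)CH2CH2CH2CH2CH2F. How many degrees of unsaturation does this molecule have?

Element totals:
  C: 15
  H: 21
  F: 1
  O: 3
Molecular formula: C15H21FO3.
DoU = (2C + 2 + N − H − X) / 2 = (2·15 + 2 + 0 − 21 − 1) / 2 = 5.

5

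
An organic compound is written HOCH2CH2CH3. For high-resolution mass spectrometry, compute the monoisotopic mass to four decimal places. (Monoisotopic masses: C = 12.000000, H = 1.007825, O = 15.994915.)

Element totals:
  C: 3
  H: 8
  O: 1
Molecular formula: C3H8O.
  M = 3(12.0) + 8(1.007825) + 15.994915
    = 36.000000 + 8.062600 + 15.994915 = 60.057515

60.0575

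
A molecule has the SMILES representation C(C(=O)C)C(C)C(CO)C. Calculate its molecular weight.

Atom tally by fragment:
  CH3COCH2 → C:3 H:5 O:1
  CH(CH3) → C:2 H:4
  CH(CH2OH) → C:2 H:4 O:1
  CH3 → C:1 H:3
Element totals:
  C: 8
  H: 16
  O: 2
Molecular formula: C8H16O2.
  M = 8(12.011) + 16(1.008) + 2(15.999)
    = 96.088 + 16.128 + 31.998 = 144.214

144.21 g/mol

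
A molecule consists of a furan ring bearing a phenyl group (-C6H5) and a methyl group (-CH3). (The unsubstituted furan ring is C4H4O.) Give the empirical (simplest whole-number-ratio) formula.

C11H10O

Atom tally by fragment:
  furan ring core → C:4 H:4 O:1
  (− 2 ring H displaced by substituents)
  + C6H5 → C:6 H:5
  + CH3 → C:1 H:3
Element totals:
  C: 11
  H: 10
  O: 1
Molecular formula: C11H10O.
gcd of subscripts (11, 10, 1) = 1, so the empirical formula equals the molecular formula.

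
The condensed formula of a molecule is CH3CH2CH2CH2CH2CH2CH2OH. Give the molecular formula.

C7H16O

Atom tally by fragment:
  CH3 → C:1 H:3
  CH2 → C:1 H:2
  CH2 → C:1 H:2
  CH2 → C:1 H:2
  CH2 → C:1 H:2
  CH2CH2OH → C:2 H:5 O:1
Element totals:
  C: 7
  H: 16
  O: 1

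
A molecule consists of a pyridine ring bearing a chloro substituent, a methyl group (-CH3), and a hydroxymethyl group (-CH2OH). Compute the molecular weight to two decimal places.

Atom tally by fragment:
  pyridine ring core → C:5 H:5 N:1
  (− 3 ring H displaced by substituents)
  + Cl → Cl:1
  + CH3 → C:1 H:3
  + CH2OH → C:1 H:3 O:1
Element totals:
  C: 7
  H: 8
  Cl: 1
  N: 1
  O: 1
Molecular formula: C7H8ClNO.
  M = 7(12.011) + 8(1.008) + 35.45 + 14.007 + 15.999
    = 84.077 + 8.064 + 35.450 + 14.007 + 15.999 = 157.597

157.60 g/mol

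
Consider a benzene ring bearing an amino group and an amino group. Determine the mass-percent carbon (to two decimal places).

Atom tally by fragment:
  benzene ring core → C:6 H:6
  (− 2 ring H displaced by substituents)
  + NH2 → N:1 H:2
  + NH2 → N:1 H:2
Element totals:
  C: 6
  H: 8
  N: 2
Molecular formula: C6H8N2.
Molar mass = 108.144 g/mol.
Mass from C: 6 × 12.011 = 72.066 g/mol.
%C = 72.066 / 108.144 × 100 = 66.64%.

66.64%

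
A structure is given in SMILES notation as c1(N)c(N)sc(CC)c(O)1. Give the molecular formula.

C6H10N2OS

Atom tally by fragment:
  thiophene ring core → C:4 H:4 S:1
  (− 4 ring H displaced by substituents)
  + NH2 → N:1 H:2
  + NH2 → N:1 H:2
  + C2H5 → C:2 H:5
  + OH → O:1 H:1
Element totals:
  C: 6
  H: 10
  N: 2
  O: 1
  S: 1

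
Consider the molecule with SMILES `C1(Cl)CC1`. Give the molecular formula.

Atom tally by fragment:
  cyclopropane ring core → C:3 H:6
  (− 1 ring H displaced by substituents)
  + Cl → Cl:1
Element totals:
  C: 3
  H: 5
  Cl: 1

C3H5Cl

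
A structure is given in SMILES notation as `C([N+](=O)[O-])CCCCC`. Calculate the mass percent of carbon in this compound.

Atom tally by fragment:
  O2NCH2 → C:1 H:2 N:1 O:2
  CH2 → C:1 H:2
  CH2 → C:1 H:2
  CH2 → C:1 H:2
  CH2 → C:1 H:2
  CH3 → C:1 H:3
Element totals:
  C: 6
  H: 13
  N: 1
  O: 2
Molecular formula: C6H13NO2.
Molar mass = 131.175 g/mol.
Mass from C: 6 × 12.011 = 72.066 g/mol.
%C = 72.066 / 131.175 × 100 = 54.94%.

54.94%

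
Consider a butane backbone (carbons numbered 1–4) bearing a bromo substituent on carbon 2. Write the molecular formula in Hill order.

Atom tally by fragment:
  CH3 → C:1 H:3
  CH(Br) → C:1 H:1 Br:1
  CH2 → C:1 H:2
  CH3 → C:1 H:3
Element totals:
  C: 4
  H: 9
  Br: 1

C4H9Br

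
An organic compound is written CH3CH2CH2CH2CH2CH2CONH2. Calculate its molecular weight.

Element totals:
  C: 7
  H: 15
  N: 1
  O: 1
Molecular formula: C7H15NO.
  M = 7(12.011) + 15(1.008) + 14.007 + 15.999
    = 84.077 + 15.120 + 14.007 + 15.999 = 129.203

129.20 g/mol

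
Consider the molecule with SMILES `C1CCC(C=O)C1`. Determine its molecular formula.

C6H10O

Atom tally by fragment:
  cyclopentane ring core → C:5 H:10
  (− 1 ring H displaced by substituents)
  + CHO → C:1 H:1 O:1
Element totals:
  C: 6
  H: 10
  O: 1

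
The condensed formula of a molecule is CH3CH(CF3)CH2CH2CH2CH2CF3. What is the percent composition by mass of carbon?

43.25%

Atom tally by fragment:
  CH3 → C:1 H:3
  CH(CF3) → C:2 H:1 F:3
  CH2 → C:1 H:2
  CH2 → C:1 H:2
  CH2 → C:1 H:2
  CH2CF3 → C:2 H:2 F:3
Element totals:
  C: 8
  H: 12
  F: 6
Molecular formula: C8H12F6.
Molar mass = 222.172 g/mol.
Mass from C: 8 × 12.011 = 96.088 g/mol.
%C = 96.088 / 222.172 × 100 = 43.25%.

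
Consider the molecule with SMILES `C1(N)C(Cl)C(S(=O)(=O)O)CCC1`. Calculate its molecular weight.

213.68 g/mol

Atom tally by fragment:
  cyclohexane ring core → C:6 H:12
  (− 3 ring H displaced by substituents)
  + NH2 → N:1 H:2
  + Cl → Cl:1
  + SO3H → S:1 O:3 H:1
Element totals:
  C: 6
  H: 12
  Cl: 1
  N: 1
  O: 3
  S: 1
Molecular formula: C6H12ClNO3S.
  M = 6(12.011) + 12(1.008) + 35.45 + 14.007 + 3(15.999) + 32.06
    = 72.066 + 12.096 + 35.450 + 14.007 + 47.997 + 32.060 = 213.676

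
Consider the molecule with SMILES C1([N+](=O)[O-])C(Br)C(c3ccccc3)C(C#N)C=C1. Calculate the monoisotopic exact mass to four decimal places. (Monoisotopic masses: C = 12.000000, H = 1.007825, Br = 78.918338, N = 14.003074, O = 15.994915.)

306.0004

Atom tally by fragment:
  cyclohexene ring core → C:6 H:10
  (− 4 ring H displaced by substituents)
  + NO2 → N:1 O:2
  + Br → Br:1
  + C6H5 → C:6 H:5
  + CN → C:1 N:1
Element totals:
  C: 13
  H: 11
  Br: 1
  N: 2
  O: 2
Molecular formula: C13H11BrN2O2.
  M = 13(12.0) + 11(1.007825) + 78.918338 + 2(14.003074) + 2(15.994915)
    = 156.000000 + 11.086075 + 78.918338 + 28.006148 + 31.989830 = 306.000391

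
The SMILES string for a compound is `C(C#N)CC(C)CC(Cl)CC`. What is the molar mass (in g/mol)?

173.68 g/mol

Atom tally by fragment:
  NCCH2 → C:2 H:2 N:1
  CH2 → C:1 H:2
  CH(CH3) → C:2 H:4
  CH2 → C:1 H:2
  CH(Cl) → C:1 H:1 Cl:1
  CH2 → C:1 H:2
  CH3 → C:1 H:3
Element totals:
  C: 9
  H: 16
  Cl: 1
  N: 1
Molecular formula: C9H16ClN.
  M = 9(12.011) + 16(1.008) + 35.45 + 14.007
    = 108.099 + 16.128 + 35.450 + 14.007 = 173.684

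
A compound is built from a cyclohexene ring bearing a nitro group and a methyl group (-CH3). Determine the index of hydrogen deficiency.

3

Atom tally by fragment:
  cyclohexene ring core → C:6 H:10
  (− 2 ring H displaced by substituents)
  + NO2 → N:1 O:2
  + CH3 → C:1 H:3
Element totals:
  C: 7
  H: 11
  N: 1
  O: 2
Molecular formula: C7H11NO2.
DoU = (2C + 2 + N − H − X) / 2 = (2·7 + 2 + 1 − 11 − 0) / 2 = 3.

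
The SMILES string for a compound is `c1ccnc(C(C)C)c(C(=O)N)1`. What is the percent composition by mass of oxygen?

Atom tally by fragment:
  pyridine ring core → C:5 H:5 N:1
  (− 2 ring H displaced by substituents)
  + CH(CH3)2 → C:3 H:7
  + CONH2 → C:1 H:2 O:1 N:1
Element totals:
  C: 9
  H: 12
  N: 2
  O: 1
Molecular formula: C9H12N2O.
Molar mass = 164.208 g/mol.
Mass from O: 1 × 15.999 = 15.999 g/mol.
%O = 15.999 / 164.208 × 100 = 9.74%.

9.74%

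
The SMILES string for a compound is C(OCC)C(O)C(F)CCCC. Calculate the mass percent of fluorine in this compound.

Atom tally by fragment:
  C2H5OCH2 → C:3 H:7 O:1
  CH(OH) → C:1 H:2 O:1
  CH(F) → C:1 H:1 F:1
  CH2 → C:1 H:2
  CH2 → C:1 H:2
  CH2 → C:1 H:2
  CH3 → C:1 H:3
Element totals:
  C: 9
  H: 19
  F: 1
  O: 2
Molecular formula: C9H19FO2.
Molar mass = 178.247 g/mol.
Mass from F: 1 × 18.998 = 18.998 g/mol.
%F = 18.998 / 178.247 × 100 = 10.66%.

10.66%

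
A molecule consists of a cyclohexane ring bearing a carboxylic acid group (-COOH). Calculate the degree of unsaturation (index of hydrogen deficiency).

2

Atom tally by fragment:
  cyclohexane ring core → C:6 H:12
  (− 1 ring H displaced by substituents)
  + COOH → C:1 H:1 O:2
Element totals:
  C: 7
  H: 12
  O: 2
Molecular formula: C7H12O2.
DoU = (2C + 2 + N − H − X) / 2 = (2·7 + 2 + 0 − 12 − 0) / 2 = 2.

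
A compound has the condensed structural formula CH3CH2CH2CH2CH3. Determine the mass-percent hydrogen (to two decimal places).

Element totals:
  C: 5
  H: 12
Molecular formula: C5H12.
Molar mass = 72.151 g/mol.
Mass from H: 12 × 1.008 = 12.096 g/mol.
%H = 12.096 / 72.151 × 100 = 16.76%.

16.76%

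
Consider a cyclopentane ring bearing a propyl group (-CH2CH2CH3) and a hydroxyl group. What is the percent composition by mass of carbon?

74.94%

Atom tally by fragment:
  cyclopentane ring core → C:5 H:10
  (− 2 ring H displaced by substituents)
  + CH2CH2CH3 → C:3 H:7
  + OH → O:1 H:1
Element totals:
  C: 8
  H: 16
  O: 1
Molecular formula: C8H16O.
Molar mass = 128.215 g/mol.
Mass from C: 8 × 12.011 = 96.088 g/mol.
%C = 96.088 / 128.215 × 100 = 74.94%.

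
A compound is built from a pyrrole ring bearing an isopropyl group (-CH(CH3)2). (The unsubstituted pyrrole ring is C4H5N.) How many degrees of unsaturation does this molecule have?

3

Atom tally by fragment:
  pyrrole ring core → C:4 H:5 N:1
  (− 1 ring H displaced by substituents)
  + CH(CH3)2 → C:3 H:7
Element totals:
  C: 7
  H: 11
  N: 1
Molecular formula: C7H11N.
DoU = (2C + 2 + N − H − X) / 2 = (2·7 + 2 + 1 − 11 − 0) / 2 = 3.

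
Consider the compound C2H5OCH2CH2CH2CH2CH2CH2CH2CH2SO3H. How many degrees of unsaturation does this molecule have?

0

Atom tally by fragment:
  C2H5OCH2 → C:3 H:7 O:1
  CH2 → C:1 H:2
  CH2 → C:1 H:2
  CH2 → C:1 H:2
  CH2 → C:1 H:2
  CH2 → C:1 H:2
  CH2 → C:1 H:2
  CH2SO3H → C:1 H:3 S:1 O:3
Element totals:
  C: 10
  H: 22
  O: 4
  S: 1
Molecular formula: C10H22O4S.
DoU = (2C + 2 + N − H − X) / 2 = (2·10 + 2 + 0 − 22 − 0) / 2 = 0.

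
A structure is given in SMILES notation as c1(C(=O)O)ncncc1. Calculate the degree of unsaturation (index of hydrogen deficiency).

Atom tally by fragment:
  pyrimidine ring core → C:4 H:4 N:2
  (− 1 ring H displaced by substituents)
  + COOH → C:1 H:1 O:2
Element totals:
  C: 5
  H: 4
  N: 2
  O: 2
Molecular formula: C5H4N2O2.
DoU = (2C + 2 + N − H − X) / 2 = (2·5 + 2 + 2 − 4 − 0) / 2 = 5.

5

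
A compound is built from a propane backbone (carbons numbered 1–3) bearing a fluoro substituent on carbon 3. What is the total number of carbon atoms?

3

Atom tally by fragment:
  CH3 → C:1 H:3
  CH2 → C:1 H:2
  CH2F → C:1 H:2 F:1
Element totals:
  C: 3
  H: 7
  F: 1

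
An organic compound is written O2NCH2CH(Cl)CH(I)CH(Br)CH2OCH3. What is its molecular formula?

C6H10BrClINO3

Atom tally by fragment:
  O2NCH2 → C:1 H:2 N:1 O:2
  CH(Cl) → C:1 H:1 Cl:1
  CH(I) → C:1 H:1 I:1
  CH(Br) → C:1 H:1 Br:1
  CH2OCH3 → C:2 H:5 O:1
Element totals:
  C: 6
  H: 10
  Br: 1
  Cl: 1
  I: 1
  N: 1
  O: 3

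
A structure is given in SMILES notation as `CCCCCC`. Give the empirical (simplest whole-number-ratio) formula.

C3H7

Atom tally by fragment:
  CH3 → C:1 H:3
  CH2 → C:1 H:2
  CH2 → C:1 H:2
  CH2 → C:1 H:2
  CH2 → C:1 H:2
  CH3 → C:1 H:3
Element totals:
  C: 6
  H: 14
Molecular formula: C6H14.
gcd of subscripts = 2; dividing each by 2:
  C: 6/2 = 3
  H: 14/2 = 7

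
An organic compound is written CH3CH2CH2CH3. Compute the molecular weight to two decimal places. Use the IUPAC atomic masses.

Atom tally by fragment:
  CH3 → C:1 H:3
  CH2 → C:1 H:2
  CH2 → C:1 H:2
  CH3 → C:1 H:3
Element totals:
  C: 4
  H: 10
Molecular formula: C4H10.
  M = 4(12.011) + 10(1.008)
    = 48.044 + 10.080 = 58.124

58.12 g/mol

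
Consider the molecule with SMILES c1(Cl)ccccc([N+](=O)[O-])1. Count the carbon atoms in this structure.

6

Atom tally by fragment:
  benzene ring core → C:6 H:6
  (− 2 ring H displaced by substituents)
  + Cl → Cl:1
  + NO2 → N:1 O:2
Element totals:
  C: 6
  H: 4
  Cl: 1
  N: 1
  O: 2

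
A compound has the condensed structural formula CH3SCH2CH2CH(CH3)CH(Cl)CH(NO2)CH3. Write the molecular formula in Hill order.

C8H16ClNO2S

Atom tally by fragment:
  CH3SCH2 → C:2 H:5 S:1
  CH2 → C:1 H:2
  CH(CH3) → C:2 H:4
  CH(Cl) → C:1 H:1 Cl:1
  CH(NO2) → C:1 H:1 N:1 O:2
  CH3 → C:1 H:3
Element totals:
  C: 8
  H: 16
  Cl: 1
  N: 1
  O: 2
  S: 1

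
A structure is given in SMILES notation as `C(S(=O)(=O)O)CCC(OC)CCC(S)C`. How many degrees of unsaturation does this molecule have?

Atom tally by fragment:
  HO3SCH2 → C:1 H:3 S:1 O:3
  CH2 → C:1 H:2
  CH2 → C:1 H:2
  CH(OCH3) → C:2 H:4 O:1
  CH2 → C:1 H:2
  CH2 → C:1 H:2
  CH(SH) → C:1 H:2 S:1
  CH3 → C:1 H:3
Element totals:
  C: 9
  H: 20
  O: 4
  S: 2
Molecular formula: C9H20O4S2.
DoU = (2C + 2 + N − H − X) / 2 = (2·9 + 2 + 0 − 20 − 0) / 2 = 0.

0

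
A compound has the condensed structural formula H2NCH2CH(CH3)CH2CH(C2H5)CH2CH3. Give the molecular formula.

C9H21N

Atom tally by fragment:
  H2NCH2 → C:1 H:4 N:1
  CH(CH3) → C:2 H:4
  CH2 → C:1 H:2
  CH(C2H5) → C:3 H:6
  CH2 → C:1 H:2
  CH3 → C:1 H:3
Element totals:
  C: 9
  H: 21
  N: 1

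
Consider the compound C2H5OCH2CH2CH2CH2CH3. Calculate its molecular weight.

116.20 g/mol

Atom tally by fragment:
  C2H5OCH2 → C:3 H:7 O:1
  CH2 → C:1 H:2
  CH2 → C:1 H:2
  CH2 → C:1 H:2
  CH3 → C:1 H:3
Element totals:
  C: 7
  H: 16
  O: 1
Molecular formula: C7H16O.
  M = 7(12.011) + 16(1.008) + 15.999
    = 84.077 + 16.128 + 15.999 = 116.204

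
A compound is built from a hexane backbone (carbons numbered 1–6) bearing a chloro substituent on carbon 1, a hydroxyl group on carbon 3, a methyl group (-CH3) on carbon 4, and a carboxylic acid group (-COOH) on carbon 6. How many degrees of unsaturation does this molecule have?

1

Atom tally by fragment:
  ClCH2 → C:1 H:2 Cl:1
  CH2 → C:1 H:2
  CH(OH) → C:1 H:2 O:1
  CH(CH3) → C:2 H:4
  CH2 → C:1 H:2
  CH2COOH → C:2 H:3 O:2
Element totals:
  C: 8
  H: 15
  Cl: 1
  O: 3
Molecular formula: C8H15ClO3.
DoU = (2C + 2 + N − H − X) / 2 = (2·8 + 2 + 0 − 15 − 1) / 2 = 1.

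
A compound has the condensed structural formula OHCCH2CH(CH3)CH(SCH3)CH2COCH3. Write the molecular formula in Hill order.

Element totals:
  C: 9
  H: 16
  O: 2
  S: 1

C9H16O2S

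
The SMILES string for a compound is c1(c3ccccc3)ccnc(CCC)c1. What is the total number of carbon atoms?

Atom tally by fragment:
  pyridine ring core → C:5 H:5 N:1
  (− 2 ring H displaced by substituents)
  + C6H5 → C:6 H:5
  + CH2CH2CH3 → C:3 H:7
Element totals:
  C: 14
  H: 15
  N: 1

14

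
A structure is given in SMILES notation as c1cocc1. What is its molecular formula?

Atom tally by fragment:
  furan ring core → C:4 H:4 O:1
Element totals:
  C: 4
  H: 4
  O: 1

C4H4O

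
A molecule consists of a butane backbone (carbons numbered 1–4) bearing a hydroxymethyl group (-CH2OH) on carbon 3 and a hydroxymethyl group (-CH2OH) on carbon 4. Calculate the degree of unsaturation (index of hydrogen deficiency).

Atom tally by fragment:
  CH3 → C:1 H:3
  CH2 → C:1 H:2
  CH(CH2OH) → C:2 H:4 O:1
  CH2CH2OH → C:2 H:5 O:1
Element totals:
  C: 6
  H: 14
  O: 2
Molecular formula: C6H14O2.
DoU = (2C + 2 + N − H − X) / 2 = (2·6 + 2 + 0 − 14 − 0) / 2 = 0.

0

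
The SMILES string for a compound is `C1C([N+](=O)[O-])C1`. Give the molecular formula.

C3H5NO2

Atom tally by fragment:
  cyclopropane ring core → C:3 H:6
  (− 1 ring H displaced by substituents)
  + NO2 → N:1 O:2
Element totals:
  C: 3
  H: 5
  N: 1
  O: 2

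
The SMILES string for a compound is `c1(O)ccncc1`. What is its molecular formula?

Atom tally by fragment:
  pyridine ring core → C:5 H:5 N:1
  (− 1 ring H displaced by substituents)
  + OH → O:1 H:1
Element totals:
  C: 5
  H: 5
  N: 1
  O: 1

C5H5NO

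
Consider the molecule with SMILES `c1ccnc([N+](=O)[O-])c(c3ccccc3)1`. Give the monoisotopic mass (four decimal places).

200.0586

Atom tally by fragment:
  pyridine ring core → C:5 H:5 N:1
  (− 2 ring H displaced by substituents)
  + NO2 → N:1 O:2
  + C6H5 → C:6 H:5
Element totals:
  C: 11
  H: 8
  N: 2
  O: 2
Molecular formula: C11H8N2O2.
  M = 11(12.0) + 8(1.007825) + 2(14.003074) + 2(15.994915)
    = 132.000000 + 8.062600 + 28.006148 + 31.989830 = 200.058578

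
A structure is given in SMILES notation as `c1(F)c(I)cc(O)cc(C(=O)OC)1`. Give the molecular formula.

C8H6FIO3

Atom tally by fragment:
  benzene ring core → C:6 H:6
  (− 4 ring H displaced by substituents)
  + F → F:1
  + I → I:1
  + OH → O:1 H:1
  + COOCH3 → C:2 H:3 O:2
Element totals:
  C: 8
  H: 6
  F: 1
  I: 1
  O: 3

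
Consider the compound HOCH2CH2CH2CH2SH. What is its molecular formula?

Atom tally by fragment:
  HOCH2CH2 → C:2 H:5 O:1
  CH2 → C:1 H:2
  CH2SH → C:1 H:3 S:1
Element totals:
  C: 4
  H: 10
  O: 1
  S: 1

C4H10OS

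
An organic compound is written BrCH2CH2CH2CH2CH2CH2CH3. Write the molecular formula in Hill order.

C7H15Br

Atom tally by fragment:
  BrCH2 → C:1 H:2 Br:1
  CH2 → C:1 H:2
  CH2 → C:1 H:2
  CH2 → C:1 H:2
  CH2 → C:1 H:2
  CH2 → C:1 H:2
  CH3 → C:1 H:3
Element totals:
  C: 7
  H: 15
  Br: 1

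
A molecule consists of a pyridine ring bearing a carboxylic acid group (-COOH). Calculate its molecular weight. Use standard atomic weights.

123.11 g/mol

Atom tally by fragment:
  pyridine ring core → C:5 H:5 N:1
  (− 1 ring H displaced by substituents)
  + COOH → C:1 H:1 O:2
Element totals:
  C: 6
  H: 5
  N: 1
  O: 2
Molecular formula: C6H5NO2.
  M = 6(12.011) + 5(1.008) + 14.007 + 2(15.999)
    = 72.066 + 5.040 + 14.007 + 31.998 = 123.111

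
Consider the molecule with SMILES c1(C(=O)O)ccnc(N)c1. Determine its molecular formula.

Atom tally by fragment:
  pyridine ring core → C:5 H:5 N:1
  (− 2 ring H displaced by substituents)
  + COOH → C:1 H:1 O:2
  + NH2 → N:1 H:2
Element totals:
  C: 6
  H: 6
  N: 2
  O: 2

C6H6N2O2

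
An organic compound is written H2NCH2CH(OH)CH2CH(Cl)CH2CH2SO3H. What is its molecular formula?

Atom tally by fragment:
  H2NCH2 → C:1 H:4 N:1
  CH(OH) → C:1 H:2 O:1
  CH2 → C:1 H:2
  CH(Cl) → C:1 H:1 Cl:1
  CH2 → C:1 H:2
  CH2SO3H → C:1 H:3 S:1 O:3
Element totals:
  C: 6
  H: 14
  Cl: 1
  N: 1
  O: 4
  S: 1

C6H14ClNO4S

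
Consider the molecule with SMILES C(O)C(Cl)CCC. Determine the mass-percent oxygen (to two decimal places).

Atom tally by fragment:
  HOCH2 → C:1 H:3 O:1
  CH(Cl) → C:1 H:1 Cl:1
  CH2 → C:1 H:2
  CH2 → C:1 H:2
  CH3 → C:1 H:3
Element totals:
  C: 5
  H: 11
  Cl: 1
  O: 1
Molecular formula: C5H11ClO.
Molar mass = 122.592 g/mol.
Mass from O: 1 × 15.999 = 15.999 g/mol.
%O = 15.999 / 122.592 × 100 = 13.05%.

13.05%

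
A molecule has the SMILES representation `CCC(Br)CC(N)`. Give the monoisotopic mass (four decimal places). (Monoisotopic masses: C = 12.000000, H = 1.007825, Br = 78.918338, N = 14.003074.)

165.0153

Atom tally by fragment:
  CH3 → C:1 H:3
  CH2 → C:1 H:2
  CH(Br) → C:1 H:1 Br:1
  CH2 → C:1 H:2
  CH2NH2 → C:1 H:4 N:1
Element totals:
  C: 5
  H: 12
  Br: 1
  N: 1
Molecular formula: C5H12BrN.
  M = 5(12.0) + 12(1.007825) + 78.918338 + 14.003074
    = 60.000000 + 12.093900 + 78.918338 + 14.003074 = 165.015312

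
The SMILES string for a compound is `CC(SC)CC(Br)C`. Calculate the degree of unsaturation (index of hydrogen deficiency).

0

Atom tally by fragment:
  CH3 → C:1 H:3
  CH(SCH3) → C:2 H:4 S:1
  CH2 → C:1 H:2
  CH(Br) → C:1 H:1 Br:1
  CH3 → C:1 H:3
Element totals:
  C: 6
  H: 13
  Br: 1
  S: 1
Molecular formula: C6H13BrS.
DoU = (2C + 2 + N − H − X) / 2 = (2·6 + 2 + 0 − 13 − 1) / 2 = 0.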